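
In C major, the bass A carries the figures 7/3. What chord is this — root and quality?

A minor seventh

The figures 7/3 indicate a seventh chord in root position.
In root position the bass is the root, so the root is A.
The chord tones are A, C, E, G, giving A minor seventh.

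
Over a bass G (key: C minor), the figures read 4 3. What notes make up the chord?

The written figures 4 3 are shorthand for 6/4/3: the 6 is implied.
A third above G in this key is Bb.
A fourth above G in this key is C.
A sixth above G in this key is Eb.
Together with the bass G, this spells C minor seventh in second inversion.

G, Bb, C, Eb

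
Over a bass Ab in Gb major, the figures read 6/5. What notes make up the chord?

The written figures 6/5 are shorthand for 6/5/3: the 3 is implied.
A third above Ab in this key is Cb.
A fifth above Ab in this key is Eb.
A sixth above Ab in this key is F.
Together with the bass Ab, this spells F half-diminished seventh in first inversion.

Ab, Cb, Eb, F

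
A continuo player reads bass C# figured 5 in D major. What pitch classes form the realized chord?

The written figures 5 are shorthand for 5/3: the 3 is implied.
A third above C# in this key is E.
A fifth above C# in this key is G.
Together with the bass C#, this spells C# diminished in root position.

C#, E, G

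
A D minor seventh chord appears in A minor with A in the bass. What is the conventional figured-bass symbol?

A is the fifth of D minor seventh, so the chord is in second inversion.
A seventh chord in second inversion is figured 6/4/3, conventionally abbreviated 4/3.

4/3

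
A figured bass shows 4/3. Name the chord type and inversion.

seventh chord, second inversion

4/3 is shorthand for 6/4/3.
Intervals of 6/4/3 above the bass form a seventh chord; the bass is the fifth, so this is second inversion.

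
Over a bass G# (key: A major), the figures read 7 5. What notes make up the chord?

The written figures 7 5 are shorthand for 7/5/3: the 3 is implied.
A third above G# in this key is B.
A fifth above G# in this key is D.
A seventh above G# in this key is F#.
Together with the bass G#, this spells G# half-diminished seventh in root position.

G#, B, D, F#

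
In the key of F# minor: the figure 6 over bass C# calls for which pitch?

A

Counting 5 letter steps above C# lands on A; in F# minor, that letter is A.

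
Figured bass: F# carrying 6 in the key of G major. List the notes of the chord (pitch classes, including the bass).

The written figures 6 are shorthand for 6/3: the 3 is implied.
A third above F# in this key is A.
A sixth above F# in this key is D.
Together with the bass F#, this spells D major in first inversion.

F#, A, D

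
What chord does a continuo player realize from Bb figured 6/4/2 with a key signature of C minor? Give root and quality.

The figures 6/4/2 indicate a seventh chord in third inversion.
In third inversion the root lies a second above the bass: a second above Bb in C minor is C.
The chord tones are Bb, C, Eb, G, giving C minor seventh.

C minor seventh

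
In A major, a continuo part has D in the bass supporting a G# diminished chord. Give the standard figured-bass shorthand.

D is the fifth of G# diminished, so the chord is in second inversion.
A triad in second inversion is figured 6/4, conventionally abbreviated 6/4.

6/4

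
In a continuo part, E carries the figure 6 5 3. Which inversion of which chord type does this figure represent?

Intervals of 6/5/3 above the bass form a seventh chord; the bass is the third, so this is first inversion.

seventh chord, first inversion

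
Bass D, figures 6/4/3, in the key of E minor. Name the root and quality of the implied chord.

G major seventh

The figures 6/4/3 indicate a seventh chord in second inversion.
In second inversion the root lies a fourth above the bass: a fourth above D in E minor is G.
The chord tones are D, F#, G, B, giving G major seventh.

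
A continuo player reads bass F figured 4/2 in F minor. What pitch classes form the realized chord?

F, G, Bb, Db

The written figures 4/2 are shorthand for 6/4/2: the 6 is implied.
A second above F in this key is G.
A fourth above F in this key is Bb.
A sixth above F in this key is Db.
Together with the bass F, this spells G half-diminished seventh in third inversion.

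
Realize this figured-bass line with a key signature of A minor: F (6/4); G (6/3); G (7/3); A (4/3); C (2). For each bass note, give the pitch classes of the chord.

F (6/4): F, B, D.
G (6/3): G, B, E.
G (7/5/3): G, B, D, F.
A (6/4/3): A, C, D, F.
C (6/4/2): C, D, F, A.

F, B, D | G, B, E | G, B, D, F | A, C, D, F | C, D, F, A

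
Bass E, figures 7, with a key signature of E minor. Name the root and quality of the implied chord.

E minor seventh

The figures 7 indicate a seventh chord in root position.
In root position the bass is the root, so the root is E.
The chord tones are E, G, B, D, giving E minor seventh.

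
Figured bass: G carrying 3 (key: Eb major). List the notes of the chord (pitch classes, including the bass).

The written figures 3 are shorthand for 5/3: the 5 is implied.
A third above G in this key is Bb.
A fifth above G in this key is D.
Together with the bass G, this spells G minor in root position.

G, Bb, D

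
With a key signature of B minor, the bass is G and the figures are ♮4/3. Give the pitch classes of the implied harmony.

The written figures ♮4/3 are shorthand for 6/4/3: the 6 is implied.
A third above G in this key is B.
A fourth above G in this key is C#, made natural (C) by the ♮ figure.
A sixth above G in this key is E.
Together with the bass G, this spells C major seventh in second inversion.

G, B, C, E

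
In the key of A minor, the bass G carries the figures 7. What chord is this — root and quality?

The figures 7 indicate a seventh chord in root position.
In root position the bass is the root, so the root is G.
The chord tones are G, B, D, F, giving G dominant seventh.

G dominant seventh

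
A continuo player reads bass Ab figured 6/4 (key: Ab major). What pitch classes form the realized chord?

Ab, Db, F

A fourth above Ab in this key is Db.
A sixth above Ab in this key is F.
Together with the bass Ab, this spells Db major in second inversion.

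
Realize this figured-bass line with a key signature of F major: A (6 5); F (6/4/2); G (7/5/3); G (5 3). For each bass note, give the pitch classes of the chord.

A (6/5/3): A, C, E, F.
F (6/4/2): F, G, Bb, D.
G (7/5/3): G, Bb, D, F.
G (5/3): G, Bb, D.

A, C, E, F | F, G, Bb, D | G, Bb, D, F | G, Bb, D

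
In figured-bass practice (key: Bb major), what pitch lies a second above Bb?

Counting 1 letter step above Bb lands on C; in Bb major, that letter is C.

C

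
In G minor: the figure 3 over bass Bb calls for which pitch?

D

Counting 2 letter steps above Bb lands on D; in G minor, that letter is D.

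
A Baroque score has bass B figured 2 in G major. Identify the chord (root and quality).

C major seventh

The figures 2 indicate a seventh chord in third inversion.
In third inversion the root lies a second above the bass: a second above B in G major is C.
The chord tones are B, C, E, G, giving C major seventh.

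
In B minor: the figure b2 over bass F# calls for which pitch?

Counting 1 letter step above F# lands on G; in B minor, that letter is G.
The b2 figure lowers it a semitone, giving Gb.

Gb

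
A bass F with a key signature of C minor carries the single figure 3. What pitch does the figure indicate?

Counting 2 letter steps above F lands on A; in C minor, that letter is Ab.

Ab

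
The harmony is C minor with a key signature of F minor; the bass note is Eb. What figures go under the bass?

6

Eb is the third of C minor, so the chord is in first inversion.
A triad in first inversion is figured 6/3, conventionally abbreviated 6.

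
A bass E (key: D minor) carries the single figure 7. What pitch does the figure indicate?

D

Counting 6 letter steps above E lands on D; in D minor, that letter is D.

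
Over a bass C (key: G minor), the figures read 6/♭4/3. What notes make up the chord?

C, Eb, Fb, A

A third above C in this key is Eb.
A fourth above C in this key is F, lowered to Fb by the flat.
A sixth above C in this key is A.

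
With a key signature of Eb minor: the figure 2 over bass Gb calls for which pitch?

Counting 1 letter step above Gb lands on A; in Eb minor, that letter is Ab.

Ab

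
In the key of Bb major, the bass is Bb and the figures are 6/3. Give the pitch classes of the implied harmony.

Bb, D, G

A third above Bb in this key is D.
A sixth above Bb in this key is G.
Together with the bass Bb, this spells G minor in first inversion.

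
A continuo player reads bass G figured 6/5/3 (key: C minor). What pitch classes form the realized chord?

G, Bb, D, Eb

A third above G in this key is Bb.
A fifth above G in this key is D.
A sixth above G in this key is Eb.
Together with the bass G, this spells Eb major seventh in first inversion.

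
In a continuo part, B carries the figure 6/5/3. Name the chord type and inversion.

Intervals of 6/5/3 above the bass form a seventh chord; the bass is the third, so this is first inversion.

seventh chord, first inversion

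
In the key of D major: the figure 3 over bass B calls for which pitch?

D

Counting 2 letter steps above B lands on D; in D major, that letter is D.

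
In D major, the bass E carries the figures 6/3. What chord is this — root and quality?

The figures 6/3 indicate a triad in first inversion.
In first inversion the root lies a sixth above the bass: a sixth above E in D major is C#.
The chord tones are E, G, C#, giving C# diminished.

C# diminished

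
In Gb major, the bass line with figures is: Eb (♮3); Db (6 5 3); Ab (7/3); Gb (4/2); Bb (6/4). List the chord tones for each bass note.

Eb (5/♮3): Eb, G, Bb.
Db (6/5/3): Db, F, Ab, Bb.
Ab (7/5/3): Ab, Cb, Eb, Gb.
Gb (6/4/2): Gb, Ab, Cb, Eb.
Bb (6/4): Bb, Eb, Gb.

Eb, G, Bb | Db, F, Ab, Bb | Ab, Cb, Eb, Gb | Gb, Ab, Cb, Eb | Bb, Eb, Gb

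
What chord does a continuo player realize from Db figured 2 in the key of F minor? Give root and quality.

The figures 2 indicate a seventh chord in third inversion.
In third inversion the root lies a second above the bass: a second above Db in F minor is Eb.
The chord tones are Db, Eb, G, Bb, giving Eb dominant seventh.

Eb dominant seventh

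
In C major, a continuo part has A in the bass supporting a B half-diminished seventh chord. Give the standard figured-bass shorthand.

A is the seventh of B half-diminished seventh, so the chord is in third inversion.
A seventh chord in third inversion is figured 6/4/2, conventionally abbreviated 4/2.

4/2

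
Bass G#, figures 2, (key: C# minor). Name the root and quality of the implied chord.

A major seventh

The figures 2 indicate a seventh chord in third inversion.
In third inversion the root lies a second above the bass: a second above G# in C# minor is A.
The chord tones are G#, A, C#, E, giving A major seventh.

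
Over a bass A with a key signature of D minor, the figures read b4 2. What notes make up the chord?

A, Bb, Db, F

The written figures b4 2 are shorthand for 6/4/2: the 6 is implied.
A second above A in this key is Bb.
A fourth above A in this key is D, lowered to Db by the flat.
A sixth above A in this key is F.
Together with the bass A, this spells Bb minor-major seventh in third inversion.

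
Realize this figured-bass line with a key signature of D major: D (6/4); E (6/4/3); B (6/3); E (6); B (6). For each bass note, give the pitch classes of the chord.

D, G, B | E, G, A, C# | B, D, G | E, G, C# | B, D, G

D (6/4): D, G, B.
E (6/4/3): E, G, A, C#.
B (6/3): B, D, G.
E (6/3): E, G, C#.
B (6/3): B, D, G.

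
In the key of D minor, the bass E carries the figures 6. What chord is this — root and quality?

C major

The figures 6 indicate a triad in first inversion.
In first inversion the root lies a sixth above the bass: a sixth above E in D minor is C.
The chord tones are E, G, C, giving C major.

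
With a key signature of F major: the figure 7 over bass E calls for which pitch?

D

Counting 6 letter steps above E lands on D; in F major, that letter is D.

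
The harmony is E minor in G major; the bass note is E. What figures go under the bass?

E is the root of E minor, so the chord is in root position.
A triad in root position is figured 5/3, conventionally abbreviated (no figures — root-position triad).

no figures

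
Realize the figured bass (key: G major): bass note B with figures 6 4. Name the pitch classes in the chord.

B, E, G

A fourth above B in this key is E.
A sixth above B in this key is G.
Together with the bass B, this spells E minor in second inversion.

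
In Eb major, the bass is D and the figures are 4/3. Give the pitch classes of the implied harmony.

D, F, G, Bb

The written figures 4/3 are shorthand for 6/4/3: the 6 is implied.
A third above D in this key is F.
A fourth above D in this key is G.
A sixth above D in this key is Bb.
Together with the bass D, this spells G minor seventh in second inversion.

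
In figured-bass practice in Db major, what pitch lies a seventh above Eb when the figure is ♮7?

D

Counting 6 letter steps above Eb lands on D; in Db major, that letter is Db.
The ♮7 figure makes it natural, giving D.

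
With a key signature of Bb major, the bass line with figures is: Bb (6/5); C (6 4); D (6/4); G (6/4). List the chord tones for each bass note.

Bb (6/5/3): Bb, D, F, G.
C (6/4): C, F, A.
D (6/4): D, G, Bb.
G (6/4): G, C, Eb.

Bb, D, F, G | C, F, A | D, G, Bb | G, C, Eb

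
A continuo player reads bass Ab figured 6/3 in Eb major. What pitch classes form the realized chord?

A third above Ab in this key is C.
A sixth above Ab in this key is F.
Together with the bass Ab, this spells F minor in first inversion.

Ab, C, F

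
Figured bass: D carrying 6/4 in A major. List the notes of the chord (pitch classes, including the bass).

D, G#, B

A fourth above D in this key is G#.
A sixth above D in this key is B.
Together with the bass D, this spells G# diminished in second inversion.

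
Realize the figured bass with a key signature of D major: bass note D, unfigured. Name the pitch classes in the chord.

An unfigured bass implies 5/3.
A third above D in this key is F#.
A fifth above D in this key is A.
Together with the bass D, this spells D major in root position.

D, F#, A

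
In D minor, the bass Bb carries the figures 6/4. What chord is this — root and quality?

The figures 6/4 indicate a triad in second inversion.
In second inversion the root lies a fourth above the bass: a fourth above Bb in D minor is E.
The chord tones are Bb, E, G, giving E diminished.

E diminished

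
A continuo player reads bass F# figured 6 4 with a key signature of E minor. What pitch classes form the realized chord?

A fourth above F# in this key is B.
A sixth above F# in this key is D.
Together with the bass F#, this spells B minor in second inversion.

F#, B, D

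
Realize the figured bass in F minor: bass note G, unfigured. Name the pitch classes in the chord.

An unfigured bass implies 5/3.
A third above G in this key is Bb.
A fifth above G in this key is Db.
Together with the bass G, this spells G diminished in root position.

G, Bb, Db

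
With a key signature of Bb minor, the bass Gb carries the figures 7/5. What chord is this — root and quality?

The figures 7/5 indicate a seventh chord in root position.
In root position the bass is the root, so the root is Gb.
The chord tones are Gb, Bb, Db, F, giving Gb major seventh.

Gb major seventh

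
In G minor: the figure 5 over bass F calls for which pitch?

Counting 4 letter steps above F lands on C; in G minor, that letter is C.

C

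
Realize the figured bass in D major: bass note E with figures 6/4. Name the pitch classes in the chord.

A fourth above E in this key is A.
A sixth above E in this key is C#.
Together with the bass E, this spells A major in second inversion.

E, A, C#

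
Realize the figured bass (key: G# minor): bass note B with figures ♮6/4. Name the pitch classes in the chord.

A fourth above B in this key is E.
A sixth above B in this key is G#, made natural (G) by the ♮ figure.
Together with the bass B, this spells E minor in second inversion.

B, E, G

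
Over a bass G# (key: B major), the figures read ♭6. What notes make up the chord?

G#, B, Eb

The written figures ♭6 are shorthand for 6/3: the 3 is implied.
A third above G# in this key is B.
A sixth above G# in this key is E, lowered to Eb by the flat.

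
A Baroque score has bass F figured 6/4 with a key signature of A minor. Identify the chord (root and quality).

B diminished

The figures 6/4 indicate a triad in second inversion.
In second inversion the root lies a fourth above the bass: a fourth above F in A minor is B.
The chord tones are F, B, D, giving B diminished.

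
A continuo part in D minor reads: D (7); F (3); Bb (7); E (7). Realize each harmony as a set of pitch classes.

D, F, A, C | F, A, C | Bb, D, F, A | E, G, Bb, D

D (7/5/3): D, F, A, C.
F (5/3): F, A, C.
Bb (7/5/3): Bb, D, F, A.
E (7/5/3): E, G, Bb, D.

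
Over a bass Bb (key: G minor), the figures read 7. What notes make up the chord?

Bb, D, F, A

The written figures 7 are shorthand for 7/5/3: the 5/3 are implied.
A third above Bb in this key is D.
A fifth above Bb in this key is F.
A seventh above Bb in this key is A.
Together with the bass Bb, this spells Bb major seventh in root position.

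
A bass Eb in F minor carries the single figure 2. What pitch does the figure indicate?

Counting 1 letter step above Eb lands on F; in F minor, that letter is F.

F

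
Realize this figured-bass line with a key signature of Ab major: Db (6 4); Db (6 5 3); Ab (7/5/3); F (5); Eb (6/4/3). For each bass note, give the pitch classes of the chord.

Db, G, Bb | Db, F, Ab, Bb | Ab, C, Eb, G | F, Ab, C | Eb, G, Ab, C

Db (6/4): Db, G, Bb.
Db (6/5/3): Db, F, Ab, Bb.
Ab (7/5/3): Ab, C, Eb, G.
F (5/3): F, Ab, C.
Eb (6/4/3): Eb, G, Ab, C.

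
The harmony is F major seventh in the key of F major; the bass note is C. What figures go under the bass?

4/3

C is the fifth of F major seventh, so the chord is in second inversion.
A seventh chord in second inversion is figured 6/4/3, conventionally abbreviated 4/3.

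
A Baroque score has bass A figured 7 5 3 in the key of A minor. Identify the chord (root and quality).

A minor seventh

The figures 7 5 3 indicate a seventh chord in root position.
In root position the bass is the root, so the root is A.
The chord tones are A, C, E, G, giving A minor seventh.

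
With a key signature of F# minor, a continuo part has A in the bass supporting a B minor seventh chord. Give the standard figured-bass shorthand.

4/2

A is the seventh of B minor seventh, so the chord is in third inversion.
A seventh chord in third inversion is figured 6/4/2, conventionally abbreviated 4/2.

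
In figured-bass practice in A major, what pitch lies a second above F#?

G#

Counting 1 letter step above F# lands on G; in A major, that letter is G#.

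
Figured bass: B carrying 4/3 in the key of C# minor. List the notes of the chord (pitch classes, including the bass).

The written figures 4/3 are shorthand for 6/4/3: the 6 is implied.
A third above B in this key is D#.
A fourth above B in this key is E.
A sixth above B in this key is G#.
Together with the bass B, this spells E major seventh in second inversion.

B, D#, E, G#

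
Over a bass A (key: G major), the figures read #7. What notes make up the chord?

The written figures #7 are shorthand for 7/5/3: the 5/3 are implied.
A third above A in this key is C.
A fifth above A in this key is E.
A seventh above A in this key is G, raised to G# by the sharp.
Together with the bass A, this spells A minor-major seventh in root position.

A, C, E, G#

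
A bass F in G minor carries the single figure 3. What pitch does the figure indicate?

Counting 2 letter steps above F lands on A; in G minor, that letter is A.

A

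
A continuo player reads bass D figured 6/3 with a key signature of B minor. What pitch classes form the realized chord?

A third above D in this key is F#.
A sixth above D in this key is B.
Together with the bass D, this spells B minor in first inversion.

D, F#, B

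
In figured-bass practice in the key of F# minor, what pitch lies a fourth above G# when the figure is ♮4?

C

Counting 3 letter steps above G# lands on C; in F# minor, that letter is C#.
The ♮4 figure makes it natural, giving C.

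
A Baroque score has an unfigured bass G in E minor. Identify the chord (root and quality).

G major

An unfigured bass indicates a triad in root position.
In root position the bass is the root, so the root is G.
The chord tones are G, B, D, giving G major.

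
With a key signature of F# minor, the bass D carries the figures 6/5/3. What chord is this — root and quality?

B minor seventh

The figures 6/5/3 indicate a seventh chord in first inversion.
In first inversion the root lies a sixth above the bass: a sixth above D in F# minor is B.
The chord tones are D, F#, A, B, giving B minor seventh.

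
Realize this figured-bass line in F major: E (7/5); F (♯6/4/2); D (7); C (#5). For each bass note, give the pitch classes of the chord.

E (7/5/3): E, G, Bb, D.
F (#6/4/2): F, G, Bb, D#.
D (7/5/3): D, F, A, C.
C (#5/3): C, E, G#.

E, G, Bb, D | F, G, Bb, D# | D, F, A, C | C, E, G#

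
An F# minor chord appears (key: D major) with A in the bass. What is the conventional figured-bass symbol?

A is the third of F# minor, so the chord is in first inversion.
A triad in first inversion is figured 6/3, conventionally abbreviated 6.

6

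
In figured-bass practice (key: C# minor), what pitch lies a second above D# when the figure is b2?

Counting 1 letter step above D# lands on E; in C# minor, that letter is E.
The b2 figure lowers it a semitone, giving Eb.

Eb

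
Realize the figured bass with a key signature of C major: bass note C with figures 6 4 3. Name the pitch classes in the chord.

C, E, F, A

A third above C in this key is E.
A fourth above C in this key is F.
A sixth above C in this key is A.
Together with the bass C, this spells F major seventh in second inversion.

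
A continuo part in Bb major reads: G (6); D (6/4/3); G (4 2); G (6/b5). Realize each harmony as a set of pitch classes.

G, Bb, Eb | D, F, G, Bb | G, A, C, Eb | G, Bb, Db, Eb

G (6/3): G, Bb, Eb.
D (6/4/3): D, F, G, Bb.
G (6/4/2): G, A, C, Eb.
G (6/b5/3): G, Bb, Db, Eb.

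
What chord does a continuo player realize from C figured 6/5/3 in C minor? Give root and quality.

Ab major seventh

The figures 6/5/3 indicate a seventh chord in first inversion.
In first inversion the root lies a sixth above the bass: a sixth above C in C minor is Ab.
The chord tones are C, Eb, G, Ab, giving Ab major seventh.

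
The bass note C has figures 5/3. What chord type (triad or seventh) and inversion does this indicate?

triad, root position

Intervals of 5/3 above the bass form a triad; the bass is the root, so this is root position.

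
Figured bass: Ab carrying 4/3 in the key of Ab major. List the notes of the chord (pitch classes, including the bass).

The written figures 4/3 are shorthand for 6/4/3: the 6 is implied.
A third above Ab in this key is C.
A fourth above Ab in this key is Db.
A sixth above Ab in this key is F.
Together with the bass Ab, this spells Db major seventh in second inversion.

Ab, C, Db, F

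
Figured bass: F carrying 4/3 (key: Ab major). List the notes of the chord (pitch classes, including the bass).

F, Ab, Bb, Db

The written figures 4/3 are shorthand for 6/4/3: the 6 is implied.
A third above F in this key is Ab.
A fourth above F in this key is Bb.
A sixth above F in this key is Db.
Together with the bass F, this spells Bb minor seventh in second inversion.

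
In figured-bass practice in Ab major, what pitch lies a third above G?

Bb

Counting 2 letter steps above G lands on B; in Ab major, that letter is Bb.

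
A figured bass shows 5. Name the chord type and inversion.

triad, root position

5 is shorthand for 5/3.
Intervals of 5/3 above the bass form a triad; the bass is the root, so this is root position.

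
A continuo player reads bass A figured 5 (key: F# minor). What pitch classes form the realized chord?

A, C#, E

The written figures 5 are shorthand for 5/3: the 3 is implied.
A third above A in this key is C#.
A fifth above A in this key is E.
Together with the bass A, this spells A major in root position.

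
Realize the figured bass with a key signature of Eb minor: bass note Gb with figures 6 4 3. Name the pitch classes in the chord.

A third above Gb in this key is Bb.
A fourth above Gb in this key is Cb.
A sixth above Gb in this key is Eb.
Together with the bass Gb, this spells Cb major seventh in second inversion.

Gb, Bb, Cb, Eb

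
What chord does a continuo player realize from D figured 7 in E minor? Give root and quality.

The figures 7 indicate a seventh chord in root position.
In root position the bass is the root, so the root is D.
The chord tones are D, F#, A, C, giving D dominant seventh.

D dominant seventh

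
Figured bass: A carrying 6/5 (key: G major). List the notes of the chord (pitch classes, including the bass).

A, C, E, F#

The written figures 6/5 are shorthand for 6/5/3: the 3 is implied.
A third above A in this key is C.
A fifth above A in this key is E.
A sixth above A in this key is F#.
Together with the bass A, this spells F# half-diminished seventh in first inversion.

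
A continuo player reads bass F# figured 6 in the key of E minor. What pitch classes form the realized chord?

The written figures 6 are shorthand for 6/3: the 3 is implied.
A third above F# in this key is A.
A sixth above F# in this key is D.
Together with the bass F#, this spells D major in first inversion.

F#, A, D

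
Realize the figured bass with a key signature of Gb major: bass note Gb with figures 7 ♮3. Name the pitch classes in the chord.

The written figures 7 ♮3 are shorthand for 7/5/3: the 5 is implied.
A third above Gb in this key is Bb, made natural (B) by the ♮ figure.
A fifth above Gb in this key is Db.
A seventh above Gb in this key is F.

Gb, B, Db, F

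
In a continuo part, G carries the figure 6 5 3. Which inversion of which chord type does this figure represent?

Intervals of 6/5/3 above the bass form a seventh chord; the bass is the third, so this is first inversion.

seventh chord, first inversion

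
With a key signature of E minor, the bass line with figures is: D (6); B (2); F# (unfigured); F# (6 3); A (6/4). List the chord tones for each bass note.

D, F#, B | B, C, E, G | F#, A, C | F#, A, D | A, D, F#

D (6/3): D, F#, B.
B (6/4/2): B, C, E, G.
F# (5/3): F#, A, C.
F# (6/3): F#, A, D.
A (6/4): A, D, F#.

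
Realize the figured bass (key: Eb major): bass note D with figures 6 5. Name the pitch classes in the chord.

D, F, Ab, Bb

The written figures 6 5 are shorthand for 6/5/3: the 3 is implied.
A third above D in this key is F.
A fifth above D in this key is Ab.
A sixth above D in this key is Bb.
Together with the bass D, this spells Bb dominant seventh in first inversion.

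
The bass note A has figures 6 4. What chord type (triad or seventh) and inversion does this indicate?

Intervals of 6/4 above the bass form a triad; the bass is the fifth, so this is second inversion.

triad, second inversion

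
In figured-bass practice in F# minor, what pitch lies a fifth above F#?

C#

Counting 4 letter steps above F# lands on C; in F# minor, that letter is C#.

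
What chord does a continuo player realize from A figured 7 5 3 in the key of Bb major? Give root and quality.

A half-diminished seventh

The figures 7 5 3 indicate a seventh chord in root position.
In root position the bass is the root, so the root is A.
The chord tones are A, C, Eb, G, giving A half-diminished seventh.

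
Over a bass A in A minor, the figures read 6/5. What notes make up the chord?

A, C, E, F

The written figures 6/5 are shorthand for 6/5/3: the 3 is implied.
A third above A in this key is C.
A fifth above A in this key is E.
A sixth above A in this key is F.
Together with the bass A, this spells F major seventh in first inversion.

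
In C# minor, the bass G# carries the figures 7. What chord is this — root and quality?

G# minor seventh

The figures 7 indicate a seventh chord in root position.
In root position the bass is the root, so the root is G#.
The chord tones are G#, B, D#, F#, giving G# minor seventh.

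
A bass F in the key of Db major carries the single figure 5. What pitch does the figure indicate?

Counting 4 letter steps above F lands on C; in Db major, that letter is C.

C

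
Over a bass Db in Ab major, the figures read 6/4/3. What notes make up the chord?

A third above Db in this key is F.
A fourth above Db in this key is G.
A sixth above Db in this key is Bb.
Together with the bass Db, this spells G half-diminished seventh in second inversion.

Db, F, G, Bb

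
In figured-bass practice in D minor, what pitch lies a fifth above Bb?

Counting 4 letter steps above Bb lands on F; in D minor, that letter is F.

F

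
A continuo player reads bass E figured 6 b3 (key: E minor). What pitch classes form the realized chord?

E, Gb, C

A third above E in this key is G, lowered to Gb by the flat.
A sixth above E in this key is C.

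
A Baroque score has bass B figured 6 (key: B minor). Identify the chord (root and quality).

The figures 6 indicate a triad in first inversion.
In first inversion the root lies a sixth above the bass: a sixth above B in B minor is G.
The chord tones are B, D, G, giving G major.

G major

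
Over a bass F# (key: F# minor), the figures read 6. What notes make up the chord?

F#, A, D

The written figures 6 are shorthand for 6/3: the 3 is implied.
A third above F# in this key is A.
A sixth above F# in this key is D.
Together with the bass F#, this spells D major in first inversion.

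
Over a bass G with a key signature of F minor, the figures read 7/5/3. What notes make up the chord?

A third above G in this key is Bb.
A fifth above G in this key is Db.
A seventh above G in this key is F.
Together with the bass G, this spells G half-diminished seventh in root position.

G, Bb, Db, F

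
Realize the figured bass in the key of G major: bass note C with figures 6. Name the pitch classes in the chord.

The written figures 6 are shorthand for 6/3: the 3 is implied.
A third above C in this key is E.
A sixth above C in this key is A.
Together with the bass C, this spells A minor in first inversion.

C, E, A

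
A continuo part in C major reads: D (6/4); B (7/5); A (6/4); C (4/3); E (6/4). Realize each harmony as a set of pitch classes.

D (6/4): D, G, B.
B (7/5/3): B, D, F, A.
A (6/4): A, D, F.
C (6/4/3): C, E, F, A.
E (6/4): E, A, C.

D, G, B | B, D, F, A | A, D, F | C, E, F, A | E, A, C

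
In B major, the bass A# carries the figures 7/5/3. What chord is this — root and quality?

A# half-diminished seventh

The figures 7/5/3 indicate a seventh chord in root position.
In root position the bass is the root, so the root is A#.
The chord tones are A#, C#, E, G#, giving A# half-diminished seventh.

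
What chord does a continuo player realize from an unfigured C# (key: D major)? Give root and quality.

C# diminished

An unfigured bass indicates a triad in root position.
In root position the bass is the root, so the root is C#.
The chord tones are C#, E, G, giving C# diminished.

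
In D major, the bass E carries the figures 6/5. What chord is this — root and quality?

The figures 6/5 indicate a seventh chord in first inversion.
In first inversion the root lies a sixth above the bass: a sixth above E in D major is C#.
The chord tones are E, G, B, C#, giving C# half-diminished seventh.

C# half-diminished seventh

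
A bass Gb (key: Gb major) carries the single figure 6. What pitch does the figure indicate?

Eb

Counting 5 letter steps above Gb lands on E; in Gb major, that letter is Eb.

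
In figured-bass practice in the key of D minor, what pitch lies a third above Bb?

D

Counting 2 letter steps above Bb lands on D; in D minor, that letter is D.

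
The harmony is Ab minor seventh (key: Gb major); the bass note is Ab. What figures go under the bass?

7

Ab is the root of Ab minor seventh, so the chord is in root position.
A seventh chord in root position is figured 7/5/3, conventionally abbreviated 7.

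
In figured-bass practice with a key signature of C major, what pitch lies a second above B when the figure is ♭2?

Counting 1 letter step above B lands on C; in C major, that letter is C.
The b2 figure lowers it a semitone, giving Cb.

Cb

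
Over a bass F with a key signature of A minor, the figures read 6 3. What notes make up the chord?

F, A, D

A third above F in this key is A.
A sixth above F in this key is D.
Together with the bass F, this spells D minor in first inversion.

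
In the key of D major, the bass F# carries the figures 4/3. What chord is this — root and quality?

B minor seventh

The figures 4/3 indicate a seventh chord in second inversion.
In second inversion the root lies a fourth above the bass: a fourth above F# in D major is B.
The chord tones are F#, A, B, D, giving B minor seventh.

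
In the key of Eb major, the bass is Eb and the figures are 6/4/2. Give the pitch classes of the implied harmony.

Eb, F, Ab, C

A second above Eb in this key is F.
A fourth above Eb in this key is Ab.
A sixth above Eb in this key is C.
Together with the bass Eb, this spells F minor seventh in third inversion.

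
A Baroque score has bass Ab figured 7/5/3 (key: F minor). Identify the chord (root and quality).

Ab major seventh

The figures 7/5/3 indicate a seventh chord in root position.
In root position the bass is the root, so the root is Ab.
The chord tones are Ab, C, Eb, G, giving Ab major seventh.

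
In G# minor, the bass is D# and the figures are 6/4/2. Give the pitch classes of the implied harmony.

A second above D# in this key is E.
A fourth above D# in this key is G#.
A sixth above D# in this key is B.
Together with the bass D#, this spells E major seventh in third inversion.

D#, E, G#, B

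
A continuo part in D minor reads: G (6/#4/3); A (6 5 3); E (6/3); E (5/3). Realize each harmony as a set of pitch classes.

G, Bb, C#, E | A, C, E, F | E, G, C | E, G, Bb

G (6/#4/3): G, Bb, C#, E.
A (6/5/3): A, C, E, F.
E (6/3): E, G, C.
E (5/3): E, G, Bb.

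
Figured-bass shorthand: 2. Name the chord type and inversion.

seventh chord, third inversion

2 is shorthand for 6/4/2.
Intervals of 6/4/2 above the bass form a seventh chord; the bass is the seventh, so this is third inversion.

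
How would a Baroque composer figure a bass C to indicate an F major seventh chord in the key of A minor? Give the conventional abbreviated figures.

4/3

C is the fifth of F major seventh, so the chord is in second inversion.
A seventh chord in second inversion is figured 6/4/3, conventionally abbreviated 4/3.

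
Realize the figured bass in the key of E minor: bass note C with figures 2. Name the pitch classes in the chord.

The written figures 2 are shorthand for 6/4/2: the 6/4 are implied.
A second above C in this key is D.
A fourth above C in this key is F#.
A sixth above C in this key is A.
Together with the bass C, this spells D dominant seventh in third inversion.

C, D, F#, A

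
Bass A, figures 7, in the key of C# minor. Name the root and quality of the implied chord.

A major seventh

The figures 7 indicate a seventh chord in root position.
In root position the bass is the root, so the root is A.
The chord tones are A, C#, E, G#, giving A major seventh.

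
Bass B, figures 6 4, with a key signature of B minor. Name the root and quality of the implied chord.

The figures 6 4 indicate a triad in second inversion.
In second inversion the root lies a fourth above the bass: a fourth above B in B minor is E.
The chord tones are B, E, G, giving E minor.

E minor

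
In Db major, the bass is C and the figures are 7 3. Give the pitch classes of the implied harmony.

The written figures 7 3 are shorthand for 7/5/3: the 5 is implied.
A third above C in this key is Eb.
A fifth above C in this key is Gb.
A seventh above C in this key is Bb.
Together with the bass C, this spells C half-diminished seventh in root position.

C, Eb, Gb, Bb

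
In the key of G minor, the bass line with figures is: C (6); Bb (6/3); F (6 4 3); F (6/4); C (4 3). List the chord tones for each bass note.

C, Eb, A | Bb, D, G | F, A, Bb, D | F, Bb, D | C, Eb, F, A

C (6/3): C, Eb, A.
Bb (6/3): Bb, D, G.
F (6/4/3): F, A, Bb, D.
F (6/4): F, Bb, D.
C (6/4/3): C, Eb, F, A.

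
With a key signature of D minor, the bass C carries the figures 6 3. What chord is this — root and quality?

A minor

The figures 6 3 indicate a triad in first inversion.
In first inversion the root lies a sixth above the bass: a sixth above C in D minor is A.
The chord tones are C, E, A, giving A minor.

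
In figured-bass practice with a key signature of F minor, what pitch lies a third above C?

Counting 2 letter steps above C lands on E; in F minor, that letter is Eb.

Eb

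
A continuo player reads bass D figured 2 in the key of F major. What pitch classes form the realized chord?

D, E, G, Bb

The written figures 2 are shorthand for 6/4/2: the 6/4 are implied.
A second above D in this key is E.
A fourth above D in this key is G.
A sixth above D in this key is Bb.
Together with the bass D, this spells E half-diminished seventh in third inversion.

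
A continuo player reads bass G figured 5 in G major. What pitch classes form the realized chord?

G, B, D

The written figures 5 are shorthand for 5/3: the 3 is implied.
A third above G in this key is B.
A fifth above G in this key is D.
Together with the bass G, this spells G major in root position.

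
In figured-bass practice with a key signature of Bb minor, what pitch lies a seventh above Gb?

F

Counting 6 letter steps above Gb lands on F; in Bb minor, that letter is F.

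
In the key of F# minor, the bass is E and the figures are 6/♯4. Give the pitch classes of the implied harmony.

A fourth above E in this key is A, raised to A# by the sharp.
A sixth above E in this key is C#.
Together with the bass E, this spells A# diminished in second inversion.

E, A#, C#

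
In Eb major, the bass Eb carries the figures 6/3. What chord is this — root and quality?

C minor

The figures 6/3 indicate a triad in first inversion.
In first inversion the root lies a sixth above the bass: a sixth above Eb in Eb major is C.
The chord tones are Eb, G, C, giving C minor.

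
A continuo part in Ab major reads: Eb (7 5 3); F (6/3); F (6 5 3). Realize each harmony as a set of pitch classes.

Eb, G, Bb, Db | F, Ab, Db | F, Ab, C, Db

Eb (7/5/3): Eb, G, Bb, Db.
F (6/3): F, Ab, Db.
F (6/5/3): F, Ab, C, Db.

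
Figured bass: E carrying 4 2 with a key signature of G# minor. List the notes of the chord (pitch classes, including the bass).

E, F#, A#, C#

The written figures 4 2 are shorthand for 6/4/2: the 6 is implied.
A second above E in this key is F#.
A fourth above E in this key is A#.
A sixth above E in this key is C#.
Together with the bass E, this spells F# dominant seventh in third inversion.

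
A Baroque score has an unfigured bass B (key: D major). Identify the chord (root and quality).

An unfigured bass indicates a triad in root position.
In root position the bass is the root, so the root is B.
The chord tones are B, D, F#, giving B minor.

B minor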